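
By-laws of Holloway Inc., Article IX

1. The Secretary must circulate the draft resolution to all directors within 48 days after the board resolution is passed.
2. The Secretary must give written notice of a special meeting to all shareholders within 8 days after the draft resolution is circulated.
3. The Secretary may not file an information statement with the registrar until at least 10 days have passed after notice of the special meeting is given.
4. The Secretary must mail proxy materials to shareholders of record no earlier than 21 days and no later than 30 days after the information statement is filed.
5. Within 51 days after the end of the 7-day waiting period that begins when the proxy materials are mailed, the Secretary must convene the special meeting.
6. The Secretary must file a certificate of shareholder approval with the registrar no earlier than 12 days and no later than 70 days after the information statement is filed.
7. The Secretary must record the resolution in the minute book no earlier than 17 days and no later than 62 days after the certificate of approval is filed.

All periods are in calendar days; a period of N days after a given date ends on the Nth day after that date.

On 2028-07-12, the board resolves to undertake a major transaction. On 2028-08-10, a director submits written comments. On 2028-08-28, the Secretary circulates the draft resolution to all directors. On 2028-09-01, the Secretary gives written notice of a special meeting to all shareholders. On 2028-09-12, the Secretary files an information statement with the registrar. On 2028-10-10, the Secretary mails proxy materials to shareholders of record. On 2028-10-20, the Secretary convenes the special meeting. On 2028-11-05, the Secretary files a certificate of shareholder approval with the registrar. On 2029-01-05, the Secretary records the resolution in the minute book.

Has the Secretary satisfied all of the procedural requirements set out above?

Yes

Step 1: 48 days after 2028-07-12 (when the board resolution is passed) is 2028-08-29; done 2028-08-28 — timely.
Step 2: 8 days after 2028-08-28 (when the draft resolution is circulated) is 2028-09-05; 2028-09-01 is within that limit.
Step 3: the earliest permitted date is 10 days after 2028-09-01 (when notice of the special meeting is given), i.e. 2028-09-11; done 2028-09-12 — permitted.
Step 4: the window is 21–30 days after 2028-09-12 (when the information statement is filed), so 2028-10-03 through 2028-10-12; done 2028-10-10, which is between those dates.
Step 5: 51 days after 2028-10-17 (end of the 7-day waiting period, which began when the proxy materials are mailed on 2028-10-10) is 2028-12-07; completed 2028-10-20, before the deadline.
Step 6: the window is 12–70 days after 2028-09-12 (when the information statement is filed), so 2028-09-24 through 2028-11-21; done 2028-11-05 — within the window.
Step 7: the window is 17–62 days after 2028-11-05 (when the certificate of approval is filed), so 2028-11-22 through 2029-01-06; done 2029-01-05, which is between those dates.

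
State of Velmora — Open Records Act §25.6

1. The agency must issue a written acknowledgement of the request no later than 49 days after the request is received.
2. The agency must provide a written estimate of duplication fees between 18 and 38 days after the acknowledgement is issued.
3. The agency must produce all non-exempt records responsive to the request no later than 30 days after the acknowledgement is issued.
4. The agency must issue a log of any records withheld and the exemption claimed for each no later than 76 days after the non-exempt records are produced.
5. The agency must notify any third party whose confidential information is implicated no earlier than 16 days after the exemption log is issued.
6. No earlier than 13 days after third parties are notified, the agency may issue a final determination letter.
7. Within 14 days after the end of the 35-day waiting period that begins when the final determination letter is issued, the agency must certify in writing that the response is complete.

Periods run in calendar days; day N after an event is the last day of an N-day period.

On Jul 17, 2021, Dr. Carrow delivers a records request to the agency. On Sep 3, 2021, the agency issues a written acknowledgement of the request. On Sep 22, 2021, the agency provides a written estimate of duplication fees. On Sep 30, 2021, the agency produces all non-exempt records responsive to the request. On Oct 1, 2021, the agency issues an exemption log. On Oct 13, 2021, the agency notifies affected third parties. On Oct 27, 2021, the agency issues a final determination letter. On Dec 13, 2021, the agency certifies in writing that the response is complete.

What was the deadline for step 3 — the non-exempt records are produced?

Oct 3, 2021

Step 3 runs from Sep 3, 2021, when the acknowledgement is issued. 30 days after Sep 3, 2021 is Oct 3, 2021.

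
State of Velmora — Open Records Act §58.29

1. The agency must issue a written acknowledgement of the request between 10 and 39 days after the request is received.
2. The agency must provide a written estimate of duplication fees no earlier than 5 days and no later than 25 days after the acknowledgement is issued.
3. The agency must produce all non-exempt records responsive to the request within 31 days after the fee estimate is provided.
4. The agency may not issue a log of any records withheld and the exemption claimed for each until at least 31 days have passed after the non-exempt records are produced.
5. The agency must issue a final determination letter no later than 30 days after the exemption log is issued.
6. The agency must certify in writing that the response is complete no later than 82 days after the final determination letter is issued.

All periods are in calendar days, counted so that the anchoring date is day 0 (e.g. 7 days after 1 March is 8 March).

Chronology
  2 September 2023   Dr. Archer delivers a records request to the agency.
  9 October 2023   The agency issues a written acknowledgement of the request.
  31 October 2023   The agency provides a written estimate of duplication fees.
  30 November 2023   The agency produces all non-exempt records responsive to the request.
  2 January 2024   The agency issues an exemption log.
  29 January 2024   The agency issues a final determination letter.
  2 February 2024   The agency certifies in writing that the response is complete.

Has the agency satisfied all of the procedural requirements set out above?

Yes

Step 1 — 10 and 39 days from 2 September 2023 (when the request is received) are 12 September 2023 and 11 October 2023 respectively; 9 October 2023 falls inside that range.
Step 2 — 5 and 25 days from 9 October 2023 (when the acknowledgement is issued) are 14 October 2023 and 3 November 2023 respectively; done 31 October 2023 — within the window.
Step 3 — counting 31 days from 31 October 2023 (when the fee estimate is provided) gives a deadline of 1 December 2023; done 30 November 2023 — timely.
Step 4 — must wait 31 days from 30 November 2023 (when the non-exempt records are produced), so not before 31 December 2023; done 2 January 2024, after the minimum wait.
Step 5 — counting 30 days from 2 January 2024 (when the exemption log is issued) gives a deadline of 1 February 2024; completed 29 January 2024, before the deadline.
Step 6 — counting 82 days from 29 January 2024 (when the final determination letter is issued) gives a deadline of 20 April 2024; completed 2 February 2024, before the deadline.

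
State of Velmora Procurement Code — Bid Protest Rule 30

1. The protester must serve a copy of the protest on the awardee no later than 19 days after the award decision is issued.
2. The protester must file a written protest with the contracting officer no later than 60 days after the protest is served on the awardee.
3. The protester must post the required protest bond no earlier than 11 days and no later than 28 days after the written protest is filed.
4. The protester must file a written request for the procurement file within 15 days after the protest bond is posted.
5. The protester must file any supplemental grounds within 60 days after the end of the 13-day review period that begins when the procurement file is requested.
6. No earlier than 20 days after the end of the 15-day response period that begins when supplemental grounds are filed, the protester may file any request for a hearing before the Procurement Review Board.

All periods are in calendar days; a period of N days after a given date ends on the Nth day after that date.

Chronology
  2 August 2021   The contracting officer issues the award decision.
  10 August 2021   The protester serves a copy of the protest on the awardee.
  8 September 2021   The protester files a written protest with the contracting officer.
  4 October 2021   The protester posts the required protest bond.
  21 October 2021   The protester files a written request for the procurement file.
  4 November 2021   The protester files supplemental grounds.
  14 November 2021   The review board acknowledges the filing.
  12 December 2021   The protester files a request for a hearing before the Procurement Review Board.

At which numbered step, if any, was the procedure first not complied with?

Step 4

Step 1: 19 days after 2 August 2021 (when the award decision is issued) is 21 August 2021; done 10 August 2021 — timely.
Step 2: 60 days after 10 August 2021 (when the protest is served on the awardee) is 9 October 2021; done 8 September 2021 — timely.
Step 3: the window is 11–28 days after 8 September 2021 (when the written protest is filed), so 19 September 2021 through 6 October 2021; done 4 October 2021, which is between those dates.
Step 4: 15 days after 4 October 2021 (when the protest bond is posted) is 19 October 2021; 21 October 2021 misses that deadline by 2 days.
That is the first point of non-compliance.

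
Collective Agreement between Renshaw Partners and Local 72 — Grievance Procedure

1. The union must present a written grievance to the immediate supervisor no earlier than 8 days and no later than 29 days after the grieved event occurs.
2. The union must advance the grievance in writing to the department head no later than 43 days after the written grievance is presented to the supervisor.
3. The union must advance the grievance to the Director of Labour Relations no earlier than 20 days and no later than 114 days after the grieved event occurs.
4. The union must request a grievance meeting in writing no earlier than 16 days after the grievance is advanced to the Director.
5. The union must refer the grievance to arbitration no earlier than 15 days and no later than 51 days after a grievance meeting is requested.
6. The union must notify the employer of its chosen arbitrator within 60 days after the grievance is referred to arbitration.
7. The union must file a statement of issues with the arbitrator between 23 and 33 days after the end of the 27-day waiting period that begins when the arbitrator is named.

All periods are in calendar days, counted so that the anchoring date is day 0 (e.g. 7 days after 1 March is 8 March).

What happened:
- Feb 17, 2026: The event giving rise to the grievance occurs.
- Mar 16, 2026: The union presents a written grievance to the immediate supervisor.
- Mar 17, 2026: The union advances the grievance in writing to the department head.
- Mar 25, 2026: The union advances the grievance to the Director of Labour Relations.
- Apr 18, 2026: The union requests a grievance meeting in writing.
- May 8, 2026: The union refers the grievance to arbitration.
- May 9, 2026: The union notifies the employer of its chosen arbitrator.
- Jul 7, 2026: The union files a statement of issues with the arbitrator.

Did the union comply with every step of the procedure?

Yes

(1) the permitted window runs from Feb 17, 2026 + 8 = Feb 25, 2026 to Feb 17, 2026 + 29 = Mar 18, 2026; Mar 16, 2026 falls inside that range.
(2) due by Mar 16, 2026 + 43 days = Apr 28, 2026; Mar 17, 2026 is within that limit.
(3) the permitted window runs from Feb 17, 2026 + 20 = Mar 9, 2026 to Feb 17, 2026 + 114 = Jun 11, 2026; done Mar 25, 2026 — within the window.
(4) permitted from Mar 25, 2026 + 16 days = Apr 10, 2026 onward; Apr 18, 2026 is on or after that date.
(5) the permitted window runs from Apr 18, 2026 + 15 = May 3, 2026 to Apr 18, 2026 + 51 = Jun 8, 2026; May 8, 2026 falls inside that range.
(6) due by May 8, 2026 + 60 days = Jul 7, 2026; done May 9, 2026 — timely.
(7) the permitted window runs from Jun 5, 2026 + 23 = Jun 28, 2026 to Jun 5, 2026 + 33 = Jul 8, 2026; done Jul 7, 2026 — within the window.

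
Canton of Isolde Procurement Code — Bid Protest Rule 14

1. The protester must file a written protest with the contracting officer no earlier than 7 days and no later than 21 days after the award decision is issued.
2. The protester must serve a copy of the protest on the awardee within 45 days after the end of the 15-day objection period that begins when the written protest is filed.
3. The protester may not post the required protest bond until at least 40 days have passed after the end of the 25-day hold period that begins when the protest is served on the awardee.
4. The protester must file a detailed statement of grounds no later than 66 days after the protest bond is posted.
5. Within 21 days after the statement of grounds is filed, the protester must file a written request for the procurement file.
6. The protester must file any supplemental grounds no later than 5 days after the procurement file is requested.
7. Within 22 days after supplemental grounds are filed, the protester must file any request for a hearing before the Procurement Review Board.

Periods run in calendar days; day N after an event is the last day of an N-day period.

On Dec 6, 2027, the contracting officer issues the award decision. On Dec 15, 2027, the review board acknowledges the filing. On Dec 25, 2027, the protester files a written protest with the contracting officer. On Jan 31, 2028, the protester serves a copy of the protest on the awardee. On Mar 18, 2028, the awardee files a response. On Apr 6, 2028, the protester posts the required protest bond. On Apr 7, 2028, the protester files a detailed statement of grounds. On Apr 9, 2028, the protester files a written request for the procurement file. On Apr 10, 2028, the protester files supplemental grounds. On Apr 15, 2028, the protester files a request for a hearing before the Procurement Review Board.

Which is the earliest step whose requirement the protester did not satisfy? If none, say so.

None — every step was satisfied

(1) the permitted window runs from Dec 6, 2027 + 7 = Dec 13, 2027 to Dec 6, 2027 + 21 = Dec 27, 2027; done Dec 25, 2027 — within the window.
(2) due by Jan 9, 2028 + 45 days = Feb 23, 2028; done Jan 31, 2028 — timely.
(3) permitted from Feb 25, 2028 + 40 days = Apr 5, 2028 onward; Apr 6, 2028 is on or after that date.
(4) due by Apr 6, 2028 + 66 days = Jun 11, 2028; completed Apr 7, 2028, before the deadline.
(5) due by Apr 7, 2028 + 21 days = Apr 28, 2028; Apr 9, 2028 is within that limit.
(6) due by Apr 9, 2028 + 5 days = Apr 14, 2028; done Apr 10, 2028 — timely.
(7) due by Apr 10, 2028 + 22 days = May 2, 2028; done Apr 15, 2028 — timely.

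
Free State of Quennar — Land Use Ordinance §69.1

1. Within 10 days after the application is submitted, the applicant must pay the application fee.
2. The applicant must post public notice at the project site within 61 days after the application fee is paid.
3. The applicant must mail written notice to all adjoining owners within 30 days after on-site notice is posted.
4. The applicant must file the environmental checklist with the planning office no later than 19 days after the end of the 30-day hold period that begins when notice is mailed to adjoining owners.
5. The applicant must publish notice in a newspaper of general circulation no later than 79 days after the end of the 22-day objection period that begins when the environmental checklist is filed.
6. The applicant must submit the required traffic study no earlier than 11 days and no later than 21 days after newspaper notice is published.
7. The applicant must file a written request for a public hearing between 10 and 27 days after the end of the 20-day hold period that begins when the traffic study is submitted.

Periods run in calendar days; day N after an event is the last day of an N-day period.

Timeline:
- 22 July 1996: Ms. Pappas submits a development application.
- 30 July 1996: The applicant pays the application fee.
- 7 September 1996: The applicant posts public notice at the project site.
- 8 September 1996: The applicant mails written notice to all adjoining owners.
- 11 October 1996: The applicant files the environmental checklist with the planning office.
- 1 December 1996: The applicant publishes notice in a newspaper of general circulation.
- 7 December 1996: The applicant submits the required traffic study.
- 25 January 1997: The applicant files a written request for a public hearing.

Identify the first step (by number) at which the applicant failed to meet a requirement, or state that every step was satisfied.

(1) due by 22 July 1996 + 10 days = 1 August 1996; done 30 July 1996 — timely.
(2) due by 30 July 1996 + 61 days = 29 September 1996; completed 7 September 1996, before the deadline.
(3) due by 7 September 1996 + 30 days = 7 October 1996; done 8 September 1996 — timely.
(4) due by 8 October 1996 + 19 days = 27 October 1996; completed 11 October 1996, before the deadline.
(5) due by 2 November 1996 + 79 days = 20 January 1997; completed 1 December 1996, before the deadline.
(6) the permitted window runs from 1 December 1996 + 11 = 12 December 1996 to 1 December 1996 + 21 = 22 December 1996; 7 December 1996 is 5 days too early.

Step 6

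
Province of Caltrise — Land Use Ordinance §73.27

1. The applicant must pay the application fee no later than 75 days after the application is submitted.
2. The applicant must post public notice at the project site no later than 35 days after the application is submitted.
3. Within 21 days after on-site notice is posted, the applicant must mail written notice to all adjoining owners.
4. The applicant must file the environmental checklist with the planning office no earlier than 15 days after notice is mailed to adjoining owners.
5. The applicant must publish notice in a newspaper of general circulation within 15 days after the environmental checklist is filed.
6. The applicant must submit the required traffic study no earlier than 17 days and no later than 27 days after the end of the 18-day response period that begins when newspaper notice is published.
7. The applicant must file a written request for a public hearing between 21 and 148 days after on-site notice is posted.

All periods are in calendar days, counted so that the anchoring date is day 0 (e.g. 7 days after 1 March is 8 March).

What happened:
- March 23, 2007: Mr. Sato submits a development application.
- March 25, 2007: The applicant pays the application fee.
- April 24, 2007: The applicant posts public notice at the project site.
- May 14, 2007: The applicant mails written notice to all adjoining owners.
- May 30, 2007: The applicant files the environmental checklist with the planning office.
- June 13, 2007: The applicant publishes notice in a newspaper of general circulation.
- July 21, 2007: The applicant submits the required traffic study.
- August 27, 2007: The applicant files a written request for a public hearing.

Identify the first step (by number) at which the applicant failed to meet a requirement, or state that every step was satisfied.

None — every step was satisfied

Step 1: 75 days after March 23, 2007 (when the application is submitted) is June 6, 2007; completed March 25, 2007, before the deadline.
Step 2: 35 days after March 23, 2007 (when the application is submitted) is April 27, 2007; completed April 24, 2007, before the deadline.
Step 3: 21 days after April 24, 2007 (when on-site notice is posted) is May 15, 2007; done May 14, 2007 — timely.
Step 4: the earliest permitted date is 15 days after May 14, 2007 (when notice is mailed to adjoining owners), i.e. May 29, 2007; done May 30, 2007 — permitted.
Step 5: 15 days after May 30, 2007 (when the environmental checklist is filed) is June 14, 2007; done June 13, 2007 — timely.
Step 6: the window is 17–27 days after July 1, 2007 (end of the 18-day response period, which began when newspaper notice is published on June 13, 2007), so July 18, 2007 through July 28, 2007; done July 21, 2007 — within the window.
Step 7: the window is 21–148 days after April 24, 2007 (when on-site notice is posted), so May 15, 2007 through September 19, 2007; done August 27, 2007 — within the window.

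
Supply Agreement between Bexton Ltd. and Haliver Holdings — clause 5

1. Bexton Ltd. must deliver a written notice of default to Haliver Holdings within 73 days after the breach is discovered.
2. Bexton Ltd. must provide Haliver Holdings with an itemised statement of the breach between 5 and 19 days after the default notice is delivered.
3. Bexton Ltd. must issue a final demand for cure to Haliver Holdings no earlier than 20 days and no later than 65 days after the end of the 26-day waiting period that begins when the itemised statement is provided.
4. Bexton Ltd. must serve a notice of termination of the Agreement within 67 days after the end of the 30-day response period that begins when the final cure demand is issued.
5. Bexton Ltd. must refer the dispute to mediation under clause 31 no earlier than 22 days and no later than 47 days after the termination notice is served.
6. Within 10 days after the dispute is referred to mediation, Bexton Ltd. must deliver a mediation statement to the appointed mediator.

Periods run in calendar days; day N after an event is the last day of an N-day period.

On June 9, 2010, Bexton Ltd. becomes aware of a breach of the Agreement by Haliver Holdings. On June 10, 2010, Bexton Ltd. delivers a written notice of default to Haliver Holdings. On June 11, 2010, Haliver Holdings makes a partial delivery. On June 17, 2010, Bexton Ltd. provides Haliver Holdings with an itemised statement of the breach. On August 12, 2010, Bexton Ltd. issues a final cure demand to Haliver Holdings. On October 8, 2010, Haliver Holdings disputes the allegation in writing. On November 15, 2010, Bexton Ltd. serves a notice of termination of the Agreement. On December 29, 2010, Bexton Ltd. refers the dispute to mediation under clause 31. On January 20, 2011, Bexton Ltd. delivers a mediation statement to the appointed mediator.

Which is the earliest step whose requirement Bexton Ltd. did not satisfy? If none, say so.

Step 1 — counting 73 days from June 9, 2010 (when the breach is discovered) gives a deadline of August 21, 2010; done June 10, 2010 — timely.
Step 2 — 5 and 19 days from June 10, 2010 (when the default notice is delivered) are June 15, 2010 and June 29, 2010 respectively; done June 17, 2010 — within the window.
Step 3 — 20 and 65 days from July 13, 2010 (end of the 26-day waiting period, which began when the itemised statement is provided on June 17, 2010) are August 2, 2010 and September 16, 2010 respectively; August 12, 2010 falls inside that range.
Step 4 — counting 67 days from September 11, 2010 (end of the 30-day response period, which began when the final cure demand is issued on August 12, 2010) gives a deadline of November 17, 2010; done November 15, 2010 — timely.
Step 5 — 22 and 47 days from November 15, 2010 (when the termination notice is served) are December 7, 2010 and January 1, 2011 respectively; done December 29, 2010, which is between those dates.
Step 6 — counting 10 days from December 29, 2010 (when the dispute is referred to mediation) gives a deadline of January 8, 2011; done January 20, 2011 — 12 days late.

Step 6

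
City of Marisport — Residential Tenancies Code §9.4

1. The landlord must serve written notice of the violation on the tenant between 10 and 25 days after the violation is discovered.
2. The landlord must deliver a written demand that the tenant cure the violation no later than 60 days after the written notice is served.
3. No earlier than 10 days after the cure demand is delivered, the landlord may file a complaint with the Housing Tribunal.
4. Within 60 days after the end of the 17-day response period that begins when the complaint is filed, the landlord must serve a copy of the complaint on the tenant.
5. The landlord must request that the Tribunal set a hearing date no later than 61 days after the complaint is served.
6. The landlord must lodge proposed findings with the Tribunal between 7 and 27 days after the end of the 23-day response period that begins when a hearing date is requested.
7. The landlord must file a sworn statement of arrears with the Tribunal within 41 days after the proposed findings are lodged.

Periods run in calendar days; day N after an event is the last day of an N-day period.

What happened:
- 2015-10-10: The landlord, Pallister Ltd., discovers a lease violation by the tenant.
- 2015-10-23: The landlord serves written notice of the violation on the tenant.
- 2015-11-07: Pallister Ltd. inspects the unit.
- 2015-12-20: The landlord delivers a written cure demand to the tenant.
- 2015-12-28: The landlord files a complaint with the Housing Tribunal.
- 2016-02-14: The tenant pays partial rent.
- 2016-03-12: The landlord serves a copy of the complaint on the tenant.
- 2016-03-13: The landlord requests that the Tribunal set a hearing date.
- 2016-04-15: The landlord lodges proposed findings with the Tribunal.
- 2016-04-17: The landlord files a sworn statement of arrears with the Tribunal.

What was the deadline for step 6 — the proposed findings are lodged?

2016-05-02

A hearing date is requested on 2016-03-13; the 23-day response period therefore ends 2016-04-05, and step 6 runs from that date. The window is 7–27 days after 2016-04-05; it closes on 2016-05-02.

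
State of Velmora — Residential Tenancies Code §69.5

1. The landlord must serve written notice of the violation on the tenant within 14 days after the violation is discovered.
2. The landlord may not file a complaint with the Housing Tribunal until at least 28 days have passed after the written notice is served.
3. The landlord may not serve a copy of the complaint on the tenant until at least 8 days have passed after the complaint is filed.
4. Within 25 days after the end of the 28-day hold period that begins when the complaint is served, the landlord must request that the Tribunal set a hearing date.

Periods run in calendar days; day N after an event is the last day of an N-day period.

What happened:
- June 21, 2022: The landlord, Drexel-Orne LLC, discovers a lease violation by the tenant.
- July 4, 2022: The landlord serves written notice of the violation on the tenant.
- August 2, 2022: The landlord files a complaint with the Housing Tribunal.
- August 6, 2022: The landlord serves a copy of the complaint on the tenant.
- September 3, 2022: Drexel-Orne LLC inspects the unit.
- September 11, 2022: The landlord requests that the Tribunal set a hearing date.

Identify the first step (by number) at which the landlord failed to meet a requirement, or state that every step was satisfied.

Step 1 — counting 14 days from June 21, 2022 (when the violation is discovered) gives a deadline of July 5, 2022; done July 4, 2022 — timely.
Step 2 — must wait 28 days from July 4, 2022 (when the written notice is served), so not before August 1, 2022; done August 2, 2022, after the minimum wait.
Step 3 — must wait 8 days from August 2, 2022 (when the complaint is filed), so not before August 10, 2022; acted on August 6, 2022, 4 days prematurely.
That is the first point of non-compliance.

Step 3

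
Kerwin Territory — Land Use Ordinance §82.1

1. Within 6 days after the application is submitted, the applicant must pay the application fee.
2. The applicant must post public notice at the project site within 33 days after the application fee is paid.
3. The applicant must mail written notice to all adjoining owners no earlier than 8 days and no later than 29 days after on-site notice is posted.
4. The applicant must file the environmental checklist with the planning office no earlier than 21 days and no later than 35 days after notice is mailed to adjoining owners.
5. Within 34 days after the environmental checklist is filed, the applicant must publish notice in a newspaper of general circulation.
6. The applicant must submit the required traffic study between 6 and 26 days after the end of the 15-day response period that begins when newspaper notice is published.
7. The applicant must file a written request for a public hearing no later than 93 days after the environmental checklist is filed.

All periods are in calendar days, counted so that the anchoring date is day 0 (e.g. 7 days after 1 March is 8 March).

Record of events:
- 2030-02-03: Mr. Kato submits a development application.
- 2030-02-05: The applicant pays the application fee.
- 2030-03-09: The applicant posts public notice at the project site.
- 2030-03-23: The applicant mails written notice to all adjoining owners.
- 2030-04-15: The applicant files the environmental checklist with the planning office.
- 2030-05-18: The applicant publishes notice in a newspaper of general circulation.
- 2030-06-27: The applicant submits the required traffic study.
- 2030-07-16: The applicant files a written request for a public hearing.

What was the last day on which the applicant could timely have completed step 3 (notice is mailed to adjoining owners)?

2030-04-07

Step 3 runs from 2030-03-09, when on-site notice is posted. The window is 8–29 days after 2030-03-09; it closes on 2030-04-07.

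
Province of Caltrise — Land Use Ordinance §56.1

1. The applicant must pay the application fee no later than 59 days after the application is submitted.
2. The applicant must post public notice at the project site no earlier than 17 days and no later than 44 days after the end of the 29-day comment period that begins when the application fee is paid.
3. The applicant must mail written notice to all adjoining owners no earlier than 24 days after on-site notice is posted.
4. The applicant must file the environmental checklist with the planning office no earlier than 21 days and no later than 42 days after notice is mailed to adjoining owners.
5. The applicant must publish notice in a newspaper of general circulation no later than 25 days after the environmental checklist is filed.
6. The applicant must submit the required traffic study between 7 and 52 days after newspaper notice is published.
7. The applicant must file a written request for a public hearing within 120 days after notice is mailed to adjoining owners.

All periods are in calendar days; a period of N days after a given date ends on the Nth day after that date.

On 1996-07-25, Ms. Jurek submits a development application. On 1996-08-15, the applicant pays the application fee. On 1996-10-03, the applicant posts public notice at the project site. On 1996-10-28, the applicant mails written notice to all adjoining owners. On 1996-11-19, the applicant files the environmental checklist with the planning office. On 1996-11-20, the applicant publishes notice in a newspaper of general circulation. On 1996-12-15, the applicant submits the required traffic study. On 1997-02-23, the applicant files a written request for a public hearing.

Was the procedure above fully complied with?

Yes

(1) due by 1996-07-25 + 59 days = 1996-09-22; completed 1996-08-15, before the deadline.
(2) the permitted window runs from 1996-09-13 + 17 = 1996-09-30 to 1996-09-13 + 44 = 1996-10-27; 1996-10-03 falls inside that range.
(3) permitted from 1996-10-03 + 24 days = 1996-10-27 onward; done 1996-10-28 — permitted.
(4) the permitted window runs from 1996-10-28 + 21 = 1996-11-18 to 1996-10-28 + 42 = 1996-12-09; 1996-11-19 falls inside that range.
(5) due by 1996-11-19 + 25 days = 1996-12-14; done 1996-11-20 — timely.
(6) the permitted window runs from 1996-11-20 + 7 = 1996-11-27 to 1996-11-20 + 52 = 1997-01-11; done 1996-12-15, which is between those dates.
(7) due by 1996-10-28 + 120 days = 1997-02-25; 1997-02-23 is within that limit.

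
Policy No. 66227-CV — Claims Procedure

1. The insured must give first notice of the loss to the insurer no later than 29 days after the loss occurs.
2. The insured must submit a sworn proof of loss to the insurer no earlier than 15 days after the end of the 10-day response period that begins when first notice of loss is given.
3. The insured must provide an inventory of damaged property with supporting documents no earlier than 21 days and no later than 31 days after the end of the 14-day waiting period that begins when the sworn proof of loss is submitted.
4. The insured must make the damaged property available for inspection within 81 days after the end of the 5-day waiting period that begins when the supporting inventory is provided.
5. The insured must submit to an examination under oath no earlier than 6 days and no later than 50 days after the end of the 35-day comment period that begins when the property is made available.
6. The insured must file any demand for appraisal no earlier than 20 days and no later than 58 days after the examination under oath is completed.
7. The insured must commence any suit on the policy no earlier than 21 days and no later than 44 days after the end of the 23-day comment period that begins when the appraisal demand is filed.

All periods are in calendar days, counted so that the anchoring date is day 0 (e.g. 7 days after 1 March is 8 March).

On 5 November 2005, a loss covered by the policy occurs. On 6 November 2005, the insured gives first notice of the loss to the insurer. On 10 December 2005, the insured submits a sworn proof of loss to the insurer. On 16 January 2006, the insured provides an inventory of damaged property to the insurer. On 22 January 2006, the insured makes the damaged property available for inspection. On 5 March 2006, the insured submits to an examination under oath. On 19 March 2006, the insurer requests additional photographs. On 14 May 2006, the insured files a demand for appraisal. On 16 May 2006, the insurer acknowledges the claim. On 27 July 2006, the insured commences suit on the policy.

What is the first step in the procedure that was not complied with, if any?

Step 6

Step 1: 29 days after 5 November 2005 (when the loss occurs) is 4 December 2005; 6 November 2005 is within that limit.
Step 2: the earliest permitted date is 15 days after 16 November 2005 (end of the 10-day response period, which began when first notice of loss is given on 6 November 2005), i.e. 1 December 2005; 10 December 2005 is on or after that date.
Step 3: the window is 21–31 days after 24 December 2005 (end of the 14-day waiting period, which began when the sworn proof of loss is submitted on 10 December 2005), so 14 January 2006 through 24 January 2006; 16 January 2006 falls inside that range.
Step 4: 81 days after 21 January 2006 (end of the 5-day waiting period, which began when the supporting inventory is provided on 16 January 2006) is 12 April 2006; done 22 January 2006 — timely.
Step 5: the window is 6–50 days after 26 February 2006 (end of the 35-day comment period, which began when the property is made available on 22 January 2006), so 4 March 2006 through 17 April 2006; 5 March 2006 falls inside that range.
Step 6: the window is 20–58 days after 5 March 2006 (when the examination under oath is completed), so 25 March 2006 through 2 May 2006; done 14 May 2006 — 12 days after the window closed.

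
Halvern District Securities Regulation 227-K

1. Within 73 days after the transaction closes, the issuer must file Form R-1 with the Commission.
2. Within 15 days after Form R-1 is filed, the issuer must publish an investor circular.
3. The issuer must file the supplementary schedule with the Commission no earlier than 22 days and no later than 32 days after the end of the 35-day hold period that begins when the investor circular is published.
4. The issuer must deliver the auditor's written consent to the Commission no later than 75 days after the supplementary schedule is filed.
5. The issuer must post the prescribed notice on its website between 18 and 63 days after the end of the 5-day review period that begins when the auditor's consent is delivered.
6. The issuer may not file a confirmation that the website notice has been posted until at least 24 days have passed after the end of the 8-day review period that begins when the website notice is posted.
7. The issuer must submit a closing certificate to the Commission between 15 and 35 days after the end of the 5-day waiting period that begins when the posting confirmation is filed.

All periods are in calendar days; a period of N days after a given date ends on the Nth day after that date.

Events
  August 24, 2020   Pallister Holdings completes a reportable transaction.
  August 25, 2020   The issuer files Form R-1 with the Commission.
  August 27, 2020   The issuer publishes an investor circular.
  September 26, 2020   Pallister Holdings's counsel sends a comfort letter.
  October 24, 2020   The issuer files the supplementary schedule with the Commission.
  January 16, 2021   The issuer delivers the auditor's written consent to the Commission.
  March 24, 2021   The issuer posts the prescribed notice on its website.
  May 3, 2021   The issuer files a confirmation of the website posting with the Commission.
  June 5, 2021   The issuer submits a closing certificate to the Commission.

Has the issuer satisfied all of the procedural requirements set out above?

(1) due by August 24, 2020 + 73 days = November 5, 2020; completed August 25, 2020, before the deadline.
(2) due by August 25, 2020 + 15 days = September 9, 2020; completed August 27, 2020, before the deadline.
(3) the permitted window runs from October 1, 2020 + 22 = October 23, 2020 to October 1, 2020 + 32 = November 2, 2020; done October 24, 2020, which is between those dates.
(4) due by October 24, 2020 + 75 days = January 7, 2021; January 16, 2021 misses that deadline by 9 days.
That is the first point of non-compliance.

No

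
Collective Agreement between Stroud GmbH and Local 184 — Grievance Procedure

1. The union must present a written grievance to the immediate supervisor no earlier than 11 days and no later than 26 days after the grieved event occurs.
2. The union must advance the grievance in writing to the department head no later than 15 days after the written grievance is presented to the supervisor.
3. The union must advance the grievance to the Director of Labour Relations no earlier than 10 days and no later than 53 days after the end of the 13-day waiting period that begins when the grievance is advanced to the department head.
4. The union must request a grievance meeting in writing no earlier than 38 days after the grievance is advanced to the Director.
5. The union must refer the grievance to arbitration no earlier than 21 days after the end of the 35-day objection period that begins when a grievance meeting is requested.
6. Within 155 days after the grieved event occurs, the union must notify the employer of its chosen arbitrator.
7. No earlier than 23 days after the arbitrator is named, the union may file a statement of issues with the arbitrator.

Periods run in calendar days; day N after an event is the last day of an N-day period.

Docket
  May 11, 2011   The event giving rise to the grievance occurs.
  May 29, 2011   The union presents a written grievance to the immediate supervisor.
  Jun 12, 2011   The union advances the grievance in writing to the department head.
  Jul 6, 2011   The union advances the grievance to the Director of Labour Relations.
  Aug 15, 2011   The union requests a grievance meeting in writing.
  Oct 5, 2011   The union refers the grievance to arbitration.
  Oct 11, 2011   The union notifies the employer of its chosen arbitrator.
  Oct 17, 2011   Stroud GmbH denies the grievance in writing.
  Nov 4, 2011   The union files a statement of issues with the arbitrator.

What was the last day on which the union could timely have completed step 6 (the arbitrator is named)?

Step 6 runs from May 11, 2011, when the grieved event occurs. 155 days after May 11, 2011 is Oct 13, 2011.

Oct 13, 2011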